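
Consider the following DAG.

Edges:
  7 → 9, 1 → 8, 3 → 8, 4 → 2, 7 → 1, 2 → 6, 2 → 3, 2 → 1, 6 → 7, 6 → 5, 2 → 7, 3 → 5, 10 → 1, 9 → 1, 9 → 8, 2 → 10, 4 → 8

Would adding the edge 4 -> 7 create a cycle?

No

Adding 4→7 creates a cycle iff 7 can already reach 4.
Explore from 7: no path reaches 4. The graph stays acyclic.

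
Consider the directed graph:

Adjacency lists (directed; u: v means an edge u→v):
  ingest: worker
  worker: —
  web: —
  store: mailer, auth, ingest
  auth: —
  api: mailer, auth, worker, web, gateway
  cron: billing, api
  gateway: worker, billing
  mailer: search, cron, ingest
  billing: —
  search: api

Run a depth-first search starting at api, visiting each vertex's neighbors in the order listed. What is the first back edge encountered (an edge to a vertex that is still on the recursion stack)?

search→api

DFS from api (visiting each vertex's neighbors in the order listed); mark gray on enter, black on exit:
api gray
  mailer gray
    search gray
      search→api: api is gray → back edge
First back edge: search → api.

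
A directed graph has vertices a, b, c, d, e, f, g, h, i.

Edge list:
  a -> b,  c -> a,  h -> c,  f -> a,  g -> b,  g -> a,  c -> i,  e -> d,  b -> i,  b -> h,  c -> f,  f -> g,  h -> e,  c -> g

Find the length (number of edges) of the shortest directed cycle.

4

For each vertex v, BFS finds the shortest path from v back to v.
The shortest such closed walk is b → h → c → g → b, length 4.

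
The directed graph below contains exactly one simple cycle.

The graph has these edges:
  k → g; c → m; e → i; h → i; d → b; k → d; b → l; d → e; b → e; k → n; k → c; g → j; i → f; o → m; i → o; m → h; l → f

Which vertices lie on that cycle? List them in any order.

h, i, m, o

DFS with gray/black marking from m:
m gray
  h gray
    i gray
      f gray
      f black
      o gray
        o→m: m is gray → back edge
Back edge closes the cycle m → h → i → o → m; its vertices are {h, i, m, o}.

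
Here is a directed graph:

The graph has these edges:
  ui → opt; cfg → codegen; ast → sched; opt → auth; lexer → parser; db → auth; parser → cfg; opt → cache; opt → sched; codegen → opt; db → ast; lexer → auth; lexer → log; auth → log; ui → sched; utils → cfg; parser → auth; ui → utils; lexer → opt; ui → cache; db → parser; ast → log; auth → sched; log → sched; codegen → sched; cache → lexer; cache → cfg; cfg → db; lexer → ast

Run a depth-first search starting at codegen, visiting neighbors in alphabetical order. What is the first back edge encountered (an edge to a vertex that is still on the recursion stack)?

DFS from codegen (visiting neighbors in alphabetical order); mark gray on enter, black on exit:
codegen gray
  opt gray
    auth gray
      log gray
        sched gray
        sched black
      log black
      auth→sched: sched black — skip
    auth black
    cache gray
      cfg gray
        cfg→codegen: codegen is gray → back edge
First back edge: cfg → codegen.

cfg→codegen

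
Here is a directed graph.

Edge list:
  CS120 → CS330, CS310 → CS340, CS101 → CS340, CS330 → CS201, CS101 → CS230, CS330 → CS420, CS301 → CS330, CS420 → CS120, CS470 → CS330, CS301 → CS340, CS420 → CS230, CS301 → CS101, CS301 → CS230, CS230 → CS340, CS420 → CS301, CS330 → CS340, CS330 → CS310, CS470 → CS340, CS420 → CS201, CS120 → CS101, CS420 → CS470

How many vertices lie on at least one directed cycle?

5

A vertex is on a directed cycle iff it belongs to a strongly connected component of size ≥ 2 (or has a self-loop).
The vertices on cycles are {CS120, CS301, CS330, CS420, CS470} — 5 in total.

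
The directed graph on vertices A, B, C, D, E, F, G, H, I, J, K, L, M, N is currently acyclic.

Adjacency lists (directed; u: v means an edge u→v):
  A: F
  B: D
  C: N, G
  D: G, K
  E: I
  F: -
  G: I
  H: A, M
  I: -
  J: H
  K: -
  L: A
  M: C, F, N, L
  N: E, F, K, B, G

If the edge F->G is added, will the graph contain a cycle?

No

Adding F→G creates a cycle iff G can already reach F.
Explore from G: no path reaches F. The graph stays acyclic.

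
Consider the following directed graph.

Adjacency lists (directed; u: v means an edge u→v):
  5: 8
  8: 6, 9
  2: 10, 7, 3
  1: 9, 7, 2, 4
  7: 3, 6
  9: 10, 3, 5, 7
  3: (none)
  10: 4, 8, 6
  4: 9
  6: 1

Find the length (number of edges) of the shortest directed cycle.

3

For each vertex v, BFS finds the shortest path from v back to v.
The shortest such closed walk is 1 → 7 → 6 → 1, length 3.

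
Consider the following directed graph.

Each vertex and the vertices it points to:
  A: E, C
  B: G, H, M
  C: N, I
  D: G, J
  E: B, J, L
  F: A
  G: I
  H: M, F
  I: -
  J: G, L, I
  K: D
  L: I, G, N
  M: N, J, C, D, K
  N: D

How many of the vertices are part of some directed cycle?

9

A vertex is on a directed cycle iff it belongs to a strongly connected component of size ≥ 2 (or has a self-loop).
The vertices on cycles are {A, B, D, E, F, H, J, L, N} — 9 in total.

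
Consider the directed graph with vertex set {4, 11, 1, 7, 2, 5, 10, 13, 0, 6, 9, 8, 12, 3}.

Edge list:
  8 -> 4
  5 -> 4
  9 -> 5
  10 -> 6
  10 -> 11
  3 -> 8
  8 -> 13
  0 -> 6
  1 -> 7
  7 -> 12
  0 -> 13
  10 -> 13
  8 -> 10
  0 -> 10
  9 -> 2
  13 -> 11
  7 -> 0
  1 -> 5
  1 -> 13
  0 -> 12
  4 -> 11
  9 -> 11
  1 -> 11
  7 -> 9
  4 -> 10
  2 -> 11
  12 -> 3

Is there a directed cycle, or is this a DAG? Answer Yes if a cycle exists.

No

DFS with white/gray/black marking, starting from 11:
11 gray
11 black
4 gray
  4→11: 11 black — skip
  10 gray
    13 gray
      13→11: 11 black — skip
    13 black
    6 gray
    6 black
    10→11: 11 black — skip
  10 black
4 black
1 gray
  1→13: 13 black — skip
  7 gray
    0 gray
      0→10: 10 black — skip
      0→13: 13 black — skip
      12 gray
        3 gray
          8 gray
            8→13: 13 black — skip
            8→10: 10 black — skip
            8→4: 4 black — skip
          8 black
        3 black
      12 black
      0→6: 6 black — skip
    0 black
    9 gray
      2 gray
        2→11: 11 black — skip
      2 black
      5 gray
        5→4: 4 black — skip
      5 black
      9→11: 11 black — skip
    9 black
    7→12: 12 black — skip
  7 black
  1→5: 5 black — skip
  1→11: 11 black — skip
1 black
Every edge goes to a white or black vertex — no back edge, so the graph is acyclic.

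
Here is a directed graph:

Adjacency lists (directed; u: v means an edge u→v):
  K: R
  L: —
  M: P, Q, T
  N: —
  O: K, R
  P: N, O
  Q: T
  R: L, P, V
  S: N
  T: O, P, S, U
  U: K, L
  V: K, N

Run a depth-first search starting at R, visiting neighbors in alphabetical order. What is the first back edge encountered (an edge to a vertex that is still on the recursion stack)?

K->R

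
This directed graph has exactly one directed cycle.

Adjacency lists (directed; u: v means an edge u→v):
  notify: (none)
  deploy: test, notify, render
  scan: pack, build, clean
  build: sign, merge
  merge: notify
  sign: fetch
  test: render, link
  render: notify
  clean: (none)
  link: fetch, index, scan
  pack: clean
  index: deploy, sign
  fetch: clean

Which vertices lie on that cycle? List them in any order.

DFS with gray/black marking from test:
test gray
  render gray
    notify gray
    notify black
  render black
  link gray
    fetch gray
      clean gray
      clean black
    fetch black
    index gray
      deploy gray
        deploy→test: test is gray → back edge
Back edge closes the cycle test → link → index → deploy → test; its vertices are {link, test, index, deploy}.

link, test, index, deploy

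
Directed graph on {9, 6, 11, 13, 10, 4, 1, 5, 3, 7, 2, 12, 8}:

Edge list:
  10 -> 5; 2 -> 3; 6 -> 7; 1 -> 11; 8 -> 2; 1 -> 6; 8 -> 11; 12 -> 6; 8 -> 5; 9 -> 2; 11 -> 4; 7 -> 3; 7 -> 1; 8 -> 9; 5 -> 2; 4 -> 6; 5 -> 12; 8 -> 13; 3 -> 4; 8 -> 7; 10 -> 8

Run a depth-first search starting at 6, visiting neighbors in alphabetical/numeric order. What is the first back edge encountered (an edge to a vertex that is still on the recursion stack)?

DFS from 6 (visiting neighbors in alphabetical/numeric order); mark gray on enter, black on exit:
6 gray
  7 gray
    1 gray
      1→6: 6 is gray → back edge
First back edge: 1 → 6.

1→6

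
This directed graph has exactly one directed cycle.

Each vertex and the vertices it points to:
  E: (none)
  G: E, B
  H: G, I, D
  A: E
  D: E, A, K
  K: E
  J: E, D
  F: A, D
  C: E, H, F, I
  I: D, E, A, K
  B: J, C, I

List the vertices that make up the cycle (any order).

B, C, G, H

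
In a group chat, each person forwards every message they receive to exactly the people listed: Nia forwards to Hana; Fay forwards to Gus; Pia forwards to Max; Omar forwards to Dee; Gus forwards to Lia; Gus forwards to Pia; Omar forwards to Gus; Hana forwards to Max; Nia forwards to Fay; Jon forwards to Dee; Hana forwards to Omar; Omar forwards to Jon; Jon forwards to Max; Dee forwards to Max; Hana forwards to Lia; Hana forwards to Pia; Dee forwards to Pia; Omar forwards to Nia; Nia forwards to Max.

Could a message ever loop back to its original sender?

Yes

DFS with white/gray/black marking, starting from Pia:
Pia gray
  Max gray
  Max black
Pia black
Omar gray
  Dee gray
    Dee→Pia: Pia black — skip
    Dee→Max: Max black — skip
  Dee black
  Gus gray
    Gus→Pia: Pia black — skip
    Lia gray
    Lia black
  Gus black
  Jon gray
    Jon→Dee: Dee black — skip
    Jon→Max: Max black — skip
  Jon black
  Nia gray
    Nia→Max: Max black — skip
    Hana gray
      Hana→Pia: Pia black — skip
      Hana→Lia: Lia black — skip
      Hana→Max: Max black — skip
      Hana→Omar: Omar is gray → back edge
Back edge found, so a cycle exists: Omar → Nia → Hana → Omar.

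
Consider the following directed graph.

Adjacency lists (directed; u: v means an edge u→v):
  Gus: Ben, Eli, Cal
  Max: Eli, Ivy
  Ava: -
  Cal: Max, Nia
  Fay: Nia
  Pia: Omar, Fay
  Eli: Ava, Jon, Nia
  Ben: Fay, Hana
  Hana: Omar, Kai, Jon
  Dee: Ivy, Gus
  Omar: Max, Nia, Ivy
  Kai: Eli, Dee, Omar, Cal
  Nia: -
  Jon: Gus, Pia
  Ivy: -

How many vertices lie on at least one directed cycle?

11

A vertex is on a directed cycle iff it belongs to a strongly connected component of size ≥ 2 (or has a self-loop).
The vertices on cycles are {Ben, Cal, Dee, Eli, Gus, Jon, Kai, Max, Pia, Hana, Omar} — 11 in total.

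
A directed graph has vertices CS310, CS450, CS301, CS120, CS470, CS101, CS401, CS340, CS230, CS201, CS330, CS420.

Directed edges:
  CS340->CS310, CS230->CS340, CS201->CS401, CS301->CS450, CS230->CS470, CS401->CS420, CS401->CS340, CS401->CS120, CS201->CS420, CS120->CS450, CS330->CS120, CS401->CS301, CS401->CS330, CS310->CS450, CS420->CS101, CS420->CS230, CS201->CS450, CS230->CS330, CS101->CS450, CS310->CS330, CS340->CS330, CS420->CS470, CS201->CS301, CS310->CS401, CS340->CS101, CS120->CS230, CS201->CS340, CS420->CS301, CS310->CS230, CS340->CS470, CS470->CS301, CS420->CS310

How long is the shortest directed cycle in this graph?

For each vertex v, BFS finds the shortest path from v back to v.
The shortest such closed walk is CS420 → CS310 → CS401 → CS420, length 3.

3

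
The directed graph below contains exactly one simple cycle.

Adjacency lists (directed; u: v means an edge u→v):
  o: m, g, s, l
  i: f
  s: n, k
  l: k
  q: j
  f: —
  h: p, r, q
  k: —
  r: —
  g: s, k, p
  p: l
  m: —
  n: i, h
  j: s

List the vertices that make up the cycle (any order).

DFS with gray/black marking from s:
s gray
  n gray
    i gray
      f gray
      f black
    i black
    h gray
      p gray
        l gray
          k gray
          k black
        l black
      p black
      r gray
      r black
      q gray
        j gray
          j→s: s is gray → back edge
Back edge closes the cycle s → n → h → q → j → s; its vertices are {h, j, n, q, s}.

h, j, n, q, s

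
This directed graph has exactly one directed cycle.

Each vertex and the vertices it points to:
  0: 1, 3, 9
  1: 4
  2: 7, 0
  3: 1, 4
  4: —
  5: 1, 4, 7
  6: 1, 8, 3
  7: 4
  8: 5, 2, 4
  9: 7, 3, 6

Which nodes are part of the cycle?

DFS with gray/black marking from 2:
2 gray
  7 gray
    4 gray
    4 black
  7 black
  0 gray
    1 gray
      1→4: 4 black — skip
    1 black
    3 gray
      3→1: 1 black — skip
      3→4: 4 black — skip
    3 black
    9 gray
      9→7: 7 black — skip
      9→3: 3 black — skip
      6 gray
        6→1: 1 black — skip
        8 gray
          5 gray
            5→1: 1 black — skip
            5→4: 4 black — skip
            5→7: 7 black — skip
          5 black
          8→2: 2 is gray → back edge
Back edge closes the cycle 2 → 0 → 9 → 6 → 8 → 2; its vertices are {0, 2, 6, 8, 9}.

0, 2, 6, 8, 9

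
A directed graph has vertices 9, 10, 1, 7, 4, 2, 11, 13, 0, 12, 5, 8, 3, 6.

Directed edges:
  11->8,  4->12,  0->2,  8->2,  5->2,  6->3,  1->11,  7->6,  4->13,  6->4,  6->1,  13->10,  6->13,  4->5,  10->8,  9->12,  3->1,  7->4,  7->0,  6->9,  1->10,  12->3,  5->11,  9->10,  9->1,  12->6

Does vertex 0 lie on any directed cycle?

No

0 lies on a cycle iff there is a path from 0 back to itself.
Exploring from 0, it never reaches itself; equivalently, its strongly connected component is a singleton.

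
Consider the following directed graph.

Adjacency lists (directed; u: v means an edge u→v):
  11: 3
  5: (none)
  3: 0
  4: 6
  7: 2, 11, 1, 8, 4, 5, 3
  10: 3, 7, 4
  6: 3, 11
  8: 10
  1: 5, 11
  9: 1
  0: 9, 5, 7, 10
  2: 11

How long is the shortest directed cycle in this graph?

For each vertex v, BFS finds the shortest path from v back to v.
The shortest such closed walk is 0 → 7 → 3 → 0, length 3.

3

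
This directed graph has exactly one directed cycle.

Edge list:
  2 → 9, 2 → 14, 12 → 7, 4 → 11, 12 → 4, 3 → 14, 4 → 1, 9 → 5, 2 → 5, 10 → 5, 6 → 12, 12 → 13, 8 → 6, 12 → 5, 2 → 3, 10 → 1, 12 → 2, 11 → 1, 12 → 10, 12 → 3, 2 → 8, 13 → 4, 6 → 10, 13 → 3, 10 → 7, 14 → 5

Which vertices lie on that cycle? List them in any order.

2, 6, 8, 12

DFS with gray/black marking from 6:
6 gray
  12 gray
    4 gray
      1 gray
      1 black
      11 gray
        11→1: 1 black — skip
      11 black
    4 black
    5 gray
    5 black
    10 gray
      7 gray
      7 black
      10→5: 5 black — skip
      10→1: 1 black — skip
    10 black
    12→7: 7 black — skip
    2 gray
      3 gray
        14 gray
          14→5: 5 black — skip
        14 black
      3 black
      8 gray
        8→6: 6 is gray → back edge
Back edge closes the cycle 6 → 12 → 2 → 8 → 6; its vertices are {2, 6, 8, 12}.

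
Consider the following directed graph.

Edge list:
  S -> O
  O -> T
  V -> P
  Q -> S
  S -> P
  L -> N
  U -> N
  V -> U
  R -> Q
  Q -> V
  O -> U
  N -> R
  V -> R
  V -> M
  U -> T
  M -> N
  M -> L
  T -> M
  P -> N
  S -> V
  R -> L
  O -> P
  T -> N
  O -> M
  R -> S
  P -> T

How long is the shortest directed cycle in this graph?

For each vertex v, BFS finds the shortest path from v back to v.
The shortest such closed walk is R → Q → V → R, length 3.

3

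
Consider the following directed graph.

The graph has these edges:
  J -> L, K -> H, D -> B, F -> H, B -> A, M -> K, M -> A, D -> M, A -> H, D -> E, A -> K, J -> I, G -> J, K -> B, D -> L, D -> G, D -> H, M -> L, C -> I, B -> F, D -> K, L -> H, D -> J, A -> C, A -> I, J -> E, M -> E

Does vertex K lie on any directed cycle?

Yes

K is on a cycle iff K can reach itself via ≥1 edge.
K → B → A → K — yes.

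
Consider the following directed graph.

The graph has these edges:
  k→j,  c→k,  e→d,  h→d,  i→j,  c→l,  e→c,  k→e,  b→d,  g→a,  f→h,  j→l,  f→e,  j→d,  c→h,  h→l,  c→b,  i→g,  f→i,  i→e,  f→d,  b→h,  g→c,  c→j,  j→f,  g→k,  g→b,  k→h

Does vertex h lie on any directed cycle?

h lies on a cycle iff there is a path from h back to itself.
Exploring from h, it never reaches itself; equivalently, its strongly connected component is a singleton.

No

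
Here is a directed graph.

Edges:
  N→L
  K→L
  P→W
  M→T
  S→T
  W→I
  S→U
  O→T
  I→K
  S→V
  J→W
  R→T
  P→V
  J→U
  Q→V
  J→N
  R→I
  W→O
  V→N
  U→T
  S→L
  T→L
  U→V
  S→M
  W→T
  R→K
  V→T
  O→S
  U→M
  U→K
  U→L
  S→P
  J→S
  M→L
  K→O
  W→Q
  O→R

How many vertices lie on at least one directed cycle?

8

A vertex is on a directed cycle iff it belongs to a strongly connected component of size ≥ 2 (or has a self-loop).
The vertices on cycles are {I, K, O, P, R, S, U, W} — 8 in total.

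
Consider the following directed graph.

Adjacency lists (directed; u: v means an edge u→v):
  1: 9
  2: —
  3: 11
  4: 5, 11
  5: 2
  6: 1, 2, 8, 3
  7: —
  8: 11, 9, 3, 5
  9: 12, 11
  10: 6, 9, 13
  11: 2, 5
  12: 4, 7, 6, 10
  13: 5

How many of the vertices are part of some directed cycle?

6

A vertex is on a directed cycle iff it belongs to a strongly connected component of size ≥ 2 (or has a self-loop).
The vertices on cycles are {1, 6, 8, 9, 10, 12} — 6 in total.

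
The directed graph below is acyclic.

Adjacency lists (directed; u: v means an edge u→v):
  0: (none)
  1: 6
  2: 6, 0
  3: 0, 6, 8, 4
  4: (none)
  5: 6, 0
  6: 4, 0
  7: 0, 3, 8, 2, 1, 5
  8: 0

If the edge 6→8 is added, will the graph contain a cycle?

No

Adding 6→8 creates a cycle iff 8 can already reach 6.
Explore from 8: no path reaches 6. The graph stays acyclic.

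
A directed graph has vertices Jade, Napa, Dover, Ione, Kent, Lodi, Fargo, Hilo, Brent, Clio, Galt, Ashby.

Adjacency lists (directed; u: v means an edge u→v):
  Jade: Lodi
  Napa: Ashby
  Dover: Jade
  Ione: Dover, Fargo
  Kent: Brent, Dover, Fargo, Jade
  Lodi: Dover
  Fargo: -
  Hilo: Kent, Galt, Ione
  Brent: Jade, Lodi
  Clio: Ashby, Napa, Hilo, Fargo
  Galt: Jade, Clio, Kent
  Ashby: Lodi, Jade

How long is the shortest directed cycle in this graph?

3

For each vertex v, BFS finds the shortest path from v back to v.
The shortest such closed walk is Galt → Clio → Hilo → Galt, length 3.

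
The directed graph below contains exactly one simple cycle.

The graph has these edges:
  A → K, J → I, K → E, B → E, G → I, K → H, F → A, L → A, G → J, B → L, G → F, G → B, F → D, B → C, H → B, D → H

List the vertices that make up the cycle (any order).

DFS with gray/black marking from B:
B gray
  L gray
    A gray
      K gray
        E gray
        E black
        H gray
          H→B: B is gray → back edge
Back edge closes the cycle B → L → A → K → H → B; its vertices are {A, B, H, K, L}.

A, B, H, K, L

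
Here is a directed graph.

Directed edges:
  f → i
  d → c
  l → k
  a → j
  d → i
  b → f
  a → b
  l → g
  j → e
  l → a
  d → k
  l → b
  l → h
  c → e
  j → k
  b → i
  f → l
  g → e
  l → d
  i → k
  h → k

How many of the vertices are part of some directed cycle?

4

A vertex is on a directed cycle iff it belongs to a strongly connected component of size ≥ 2 (or has a self-loop).
The vertices on cycles are {a, b, f, l} — 4 in total.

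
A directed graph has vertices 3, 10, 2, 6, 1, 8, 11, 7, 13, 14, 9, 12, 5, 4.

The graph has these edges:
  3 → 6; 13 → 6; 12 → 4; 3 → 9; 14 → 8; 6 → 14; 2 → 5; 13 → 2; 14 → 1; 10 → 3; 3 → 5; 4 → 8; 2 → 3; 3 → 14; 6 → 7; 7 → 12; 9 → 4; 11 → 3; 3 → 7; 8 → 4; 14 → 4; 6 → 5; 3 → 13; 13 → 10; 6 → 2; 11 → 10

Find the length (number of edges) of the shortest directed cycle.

2

For each vertex v, BFS finds the shortest path from v back to v.
The shortest such closed walk is 8 → 4 → 8, length 2.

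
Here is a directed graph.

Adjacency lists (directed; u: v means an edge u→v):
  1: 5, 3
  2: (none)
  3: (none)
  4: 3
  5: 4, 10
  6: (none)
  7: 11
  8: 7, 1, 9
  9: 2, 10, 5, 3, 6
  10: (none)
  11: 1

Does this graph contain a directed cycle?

No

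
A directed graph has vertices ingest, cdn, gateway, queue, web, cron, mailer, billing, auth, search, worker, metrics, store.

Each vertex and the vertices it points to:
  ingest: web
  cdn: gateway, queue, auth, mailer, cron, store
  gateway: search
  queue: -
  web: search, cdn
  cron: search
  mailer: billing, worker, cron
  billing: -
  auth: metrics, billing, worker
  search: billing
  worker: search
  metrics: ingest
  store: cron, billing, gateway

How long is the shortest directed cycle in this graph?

5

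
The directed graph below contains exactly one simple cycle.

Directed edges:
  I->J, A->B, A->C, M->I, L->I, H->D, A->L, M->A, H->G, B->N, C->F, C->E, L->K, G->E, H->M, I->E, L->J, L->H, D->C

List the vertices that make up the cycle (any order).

A, H, L, M

DFS with gray/black marking from M:
M gray
  I gray
    E gray
    E black
    J gray
    J black
  I black
  A gray
    B gray
      N gray
      N black
    B black
    C gray
      C→E: E black — skip
      F gray
      F black
    C black
    L gray
      L→J: J black — skip
      H gray
        G gray
          G→E: E black — skip
        G black
        H→M: M is gray → back edge
Back edge closes the cycle M → A → L → H → M; its vertices are {A, H, L, M}.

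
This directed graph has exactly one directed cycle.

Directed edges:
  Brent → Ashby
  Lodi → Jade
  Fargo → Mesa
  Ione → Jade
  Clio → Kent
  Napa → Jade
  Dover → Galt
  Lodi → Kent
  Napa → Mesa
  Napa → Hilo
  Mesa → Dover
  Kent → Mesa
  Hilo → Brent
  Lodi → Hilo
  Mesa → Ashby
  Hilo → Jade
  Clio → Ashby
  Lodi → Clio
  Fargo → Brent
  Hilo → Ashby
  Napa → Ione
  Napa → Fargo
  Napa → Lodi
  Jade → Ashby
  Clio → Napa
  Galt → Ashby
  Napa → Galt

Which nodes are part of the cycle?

DFS with gray/black marking from Lodi:
Lodi gray
  Kent gray
    Mesa gray
      Dover gray
        Galt gray
          Ashby gray
          Ashby black
        Galt black
      Dover black
      Mesa→Ashby: Ashby black — skip
    Mesa black
  Kent black
  Hilo gray
    Jade gray
      Jade→Ashby: Ashby black — skip
    Jade black
    Brent gray
      Brent→Ashby: Ashby black — skip
    Brent black
    Hilo→Ashby: Ashby black — skip
  Hilo black
  Clio gray
    Napa gray
      Napa→Jade: Jade black — skip
      Fargo gray
        Fargo→Mesa: Mesa black — skip
        Fargo→Brent: Brent black — skip
      Fargo black
      Napa→Lodi: Lodi is gray → back edge
Back edge closes the cycle Lodi → Clio → Napa → Lodi; its vertices are {Clio, Lodi, Napa}.

Clio, Lodi, Napa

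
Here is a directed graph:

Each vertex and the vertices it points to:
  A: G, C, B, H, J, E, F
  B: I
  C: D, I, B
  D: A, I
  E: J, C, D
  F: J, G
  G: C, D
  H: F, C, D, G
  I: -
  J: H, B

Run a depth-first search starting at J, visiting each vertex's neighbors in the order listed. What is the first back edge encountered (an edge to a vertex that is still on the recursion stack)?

F->J

DFS from J (visiting each vertex's neighbors in the order listed); mark gray on enter, black on exit:
J gray
  H gray
    F gray
      F→J: J is gray → back edge
First back edge: F → J.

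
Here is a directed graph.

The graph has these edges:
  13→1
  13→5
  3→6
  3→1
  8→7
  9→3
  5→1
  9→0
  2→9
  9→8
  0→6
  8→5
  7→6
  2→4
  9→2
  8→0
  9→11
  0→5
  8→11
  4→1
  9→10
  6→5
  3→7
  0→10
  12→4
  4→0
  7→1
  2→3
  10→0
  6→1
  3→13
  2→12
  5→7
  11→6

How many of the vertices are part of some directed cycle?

A vertex is on a directed cycle iff it belongs to a strongly connected component of size ≥ 2 (or has a self-loop).
The vertices on cycles are {0, 2, 5, 6, 7, 9, 10} — 7 in total.

7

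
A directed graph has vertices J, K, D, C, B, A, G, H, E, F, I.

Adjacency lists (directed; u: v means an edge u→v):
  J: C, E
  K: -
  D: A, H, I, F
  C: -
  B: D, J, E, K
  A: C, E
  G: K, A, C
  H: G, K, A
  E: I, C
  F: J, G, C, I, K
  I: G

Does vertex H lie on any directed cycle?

No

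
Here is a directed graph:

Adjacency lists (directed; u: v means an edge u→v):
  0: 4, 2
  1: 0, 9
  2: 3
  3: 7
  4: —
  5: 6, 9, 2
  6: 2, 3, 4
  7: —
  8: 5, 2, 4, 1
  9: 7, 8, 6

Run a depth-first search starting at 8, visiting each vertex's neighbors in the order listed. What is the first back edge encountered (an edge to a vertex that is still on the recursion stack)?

9→8

DFS from 8 (visiting each vertex's neighbors in the order listed); mark gray on enter, black on exit:
8 gray
  5 gray
    6 gray
      2 gray
        3 gray
          7 gray
          7 black
        3 black
      2 black
      6→3: 3 black — skip
      4 gray
      4 black
    6 black
    9 gray
      9→7: 7 black — skip
      9→8: 8 is gray → back edge
First back edge: 9 → 8.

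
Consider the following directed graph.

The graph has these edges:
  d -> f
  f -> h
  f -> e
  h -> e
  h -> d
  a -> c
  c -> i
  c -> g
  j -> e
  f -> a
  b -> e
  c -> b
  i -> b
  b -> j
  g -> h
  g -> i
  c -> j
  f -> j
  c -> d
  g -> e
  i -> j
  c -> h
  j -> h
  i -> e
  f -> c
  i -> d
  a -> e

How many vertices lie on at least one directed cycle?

A vertex is on a directed cycle iff it belongs to a strongly connected component of size ≥ 2 (or has a self-loop).
The vertices on cycles are {a, b, c, d, f, g, h, i, j} — 9 in total.

9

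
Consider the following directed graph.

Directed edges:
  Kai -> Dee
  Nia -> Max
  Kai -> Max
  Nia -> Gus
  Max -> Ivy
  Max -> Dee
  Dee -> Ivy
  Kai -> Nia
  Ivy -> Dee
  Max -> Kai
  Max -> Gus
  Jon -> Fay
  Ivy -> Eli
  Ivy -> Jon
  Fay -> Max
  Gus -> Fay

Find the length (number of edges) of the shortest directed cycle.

2

For each vertex v, BFS finds the shortest path from v back to v.
The shortest such closed walk is Kai → Max → Kai, length 2.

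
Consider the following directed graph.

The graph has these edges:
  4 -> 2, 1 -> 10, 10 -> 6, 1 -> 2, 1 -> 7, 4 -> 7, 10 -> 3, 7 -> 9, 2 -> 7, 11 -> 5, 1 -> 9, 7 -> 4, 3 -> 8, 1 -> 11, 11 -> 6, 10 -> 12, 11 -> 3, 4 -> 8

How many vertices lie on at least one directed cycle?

3

A vertex is on a directed cycle iff it belongs to a strongly connected component of size ≥ 2 (or has a self-loop).
The vertices on cycles are {2, 4, 7} — 3 in total.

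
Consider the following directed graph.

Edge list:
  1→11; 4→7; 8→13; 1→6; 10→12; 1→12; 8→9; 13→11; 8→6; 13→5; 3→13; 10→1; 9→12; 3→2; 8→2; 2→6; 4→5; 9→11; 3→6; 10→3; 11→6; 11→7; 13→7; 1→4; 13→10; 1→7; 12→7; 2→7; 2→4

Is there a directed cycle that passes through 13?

13 is on a cycle iff 13 can reach itself via ≥1 edge.
13 → 10 → 3 → 13 — yes.

Yes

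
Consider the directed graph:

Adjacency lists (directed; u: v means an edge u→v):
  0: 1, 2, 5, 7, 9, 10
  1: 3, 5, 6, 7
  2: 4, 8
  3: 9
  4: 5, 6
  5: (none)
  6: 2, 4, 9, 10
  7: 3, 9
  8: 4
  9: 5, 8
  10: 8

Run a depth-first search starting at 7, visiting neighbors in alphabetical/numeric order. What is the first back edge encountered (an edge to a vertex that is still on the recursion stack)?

DFS from 7 (visiting neighbors in alphabetical/numeric order); mark gray on enter, black on exit:
7 gray
  3 gray
    9 gray
      5 gray
      5 black
      8 gray
        4 gray
          4→5: 5 black — skip
          6 gray
            2 gray
              2→4: 4 is gray → back edge
First back edge: 2 → 4.

2→4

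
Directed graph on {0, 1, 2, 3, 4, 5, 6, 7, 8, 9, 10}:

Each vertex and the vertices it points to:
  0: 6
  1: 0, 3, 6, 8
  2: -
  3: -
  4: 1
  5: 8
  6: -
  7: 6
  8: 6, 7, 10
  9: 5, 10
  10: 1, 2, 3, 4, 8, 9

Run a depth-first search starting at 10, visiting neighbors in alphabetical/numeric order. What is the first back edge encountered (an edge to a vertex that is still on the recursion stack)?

DFS from 10 (visiting neighbors in alphabetical/numeric order); mark gray on enter, black on exit:
10 gray
  1 gray
    0 gray
      6 gray
      6 black
    0 black
    3 gray
    3 black
    1→6: 6 black — skip
    8 gray
      8→6: 6 black — skip
      7 gray
        7→6: 6 black — skip
      7 black
      8→10: 10 is gray → back edge
First back edge: 8 → 10.

8→10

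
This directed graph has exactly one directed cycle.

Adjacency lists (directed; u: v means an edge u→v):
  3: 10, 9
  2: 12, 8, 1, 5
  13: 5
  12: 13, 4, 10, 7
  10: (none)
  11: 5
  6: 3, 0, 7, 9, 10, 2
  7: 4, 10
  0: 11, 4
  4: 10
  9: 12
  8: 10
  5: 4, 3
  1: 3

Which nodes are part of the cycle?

DFS with gray/black marking from 9:
9 gray
  12 gray
    13 gray
      5 gray
        4 gray
          10 gray
          10 black
        4 black
        3 gray
          3→10: 10 black — skip
          3→9: 9 is gray → back edge
Back edge closes the cycle 9 → 12 → 13 → 5 → 3 → 9; its vertices are {3, 5, 9, 12, 13}.

3, 5, 9, 12, 13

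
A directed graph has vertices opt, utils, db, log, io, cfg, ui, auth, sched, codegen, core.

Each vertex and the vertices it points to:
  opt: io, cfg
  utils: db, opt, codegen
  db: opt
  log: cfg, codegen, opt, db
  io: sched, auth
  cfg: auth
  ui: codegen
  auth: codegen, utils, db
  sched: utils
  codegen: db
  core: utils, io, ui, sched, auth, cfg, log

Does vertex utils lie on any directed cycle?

utils is on a cycle iff utils can reach itself via ≥1 edge.
utils → opt → io → sched → utils — yes.

Yes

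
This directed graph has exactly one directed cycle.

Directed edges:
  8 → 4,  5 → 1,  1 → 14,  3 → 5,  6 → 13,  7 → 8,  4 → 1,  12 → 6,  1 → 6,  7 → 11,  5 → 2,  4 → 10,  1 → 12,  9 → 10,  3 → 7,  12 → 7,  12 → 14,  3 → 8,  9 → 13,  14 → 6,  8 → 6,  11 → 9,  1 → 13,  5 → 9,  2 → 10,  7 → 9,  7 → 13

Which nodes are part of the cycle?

DFS with gray/black marking from 7:
7 gray
  8 gray
    4 gray
      10 gray
      10 black
      1 gray
        13 gray
        13 black
        6 gray
          6→13: 13 black — skip
        6 black
        12 gray
          14 gray
            14→6: 6 black — skip
          14 black
          12→7: 7 is gray → back edge
Back edge closes the cycle 7 → 8 → 4 → 1 → 12 → 7; its vertices are {1, 4, 7, 8, 12}.

1, 4, 7, 8, 12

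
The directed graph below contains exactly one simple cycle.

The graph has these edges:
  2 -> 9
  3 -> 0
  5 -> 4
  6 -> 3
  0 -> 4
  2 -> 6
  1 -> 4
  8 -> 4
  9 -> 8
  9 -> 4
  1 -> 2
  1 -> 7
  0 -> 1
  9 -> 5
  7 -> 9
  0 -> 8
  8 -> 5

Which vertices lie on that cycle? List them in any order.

DFS with gray/black marking from 6:
6 gray
  3 gray
    0 gray
      8 gray
        5 gray
          4 gray
          4 black
        5 black
        8→4: 4 black — skip
      8 black
      0→4: 4 black — skip
      1 gray
        2 gray
          2→6: 6 is gray → back edge
Back edge closes the cycle 6 → 3 → 0 → 1 → 2 → 6; its vertices are {0, 1, 2, 3, 6}.

0, 1, 2, 3, 6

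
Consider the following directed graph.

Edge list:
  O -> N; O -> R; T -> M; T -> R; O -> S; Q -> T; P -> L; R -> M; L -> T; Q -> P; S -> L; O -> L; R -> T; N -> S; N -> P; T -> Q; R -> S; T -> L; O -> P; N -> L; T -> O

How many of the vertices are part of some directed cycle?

A vertex is on a directed cycle iff it belongs to a strongly connected component of size ≥ 2 (or has a self-loop).
The vertices on cycles are {L, N, O, P, Q, R, S, T} — 8 in total.

8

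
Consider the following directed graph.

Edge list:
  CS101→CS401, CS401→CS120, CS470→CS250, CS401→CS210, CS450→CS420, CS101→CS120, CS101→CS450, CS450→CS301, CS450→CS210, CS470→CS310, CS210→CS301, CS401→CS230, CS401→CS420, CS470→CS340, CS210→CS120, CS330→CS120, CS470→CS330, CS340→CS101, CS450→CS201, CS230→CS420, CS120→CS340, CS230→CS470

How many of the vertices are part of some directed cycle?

A vertex is on a directed cycle iff it belongs to a strongly connected component of size ≥ 2 (or has a self-loop).
The vertices on cycles are {CS101, CS120, CS210, CS230, CS330, CS340, CS401, CS450, CS470} — 9 in total.

9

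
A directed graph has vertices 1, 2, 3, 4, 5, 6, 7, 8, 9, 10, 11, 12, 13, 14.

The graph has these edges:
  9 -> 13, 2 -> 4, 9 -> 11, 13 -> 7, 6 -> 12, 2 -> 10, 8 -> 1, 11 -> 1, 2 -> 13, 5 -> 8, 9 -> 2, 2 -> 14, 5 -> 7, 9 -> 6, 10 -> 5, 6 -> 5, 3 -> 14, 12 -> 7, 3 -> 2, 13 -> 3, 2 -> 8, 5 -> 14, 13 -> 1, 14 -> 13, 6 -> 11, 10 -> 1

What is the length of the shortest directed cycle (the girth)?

For each vertex v, BFS finds the shortest path from v back to v.
The shortest such closed walk is 13 → 3 → 14 → 13, length 3.

3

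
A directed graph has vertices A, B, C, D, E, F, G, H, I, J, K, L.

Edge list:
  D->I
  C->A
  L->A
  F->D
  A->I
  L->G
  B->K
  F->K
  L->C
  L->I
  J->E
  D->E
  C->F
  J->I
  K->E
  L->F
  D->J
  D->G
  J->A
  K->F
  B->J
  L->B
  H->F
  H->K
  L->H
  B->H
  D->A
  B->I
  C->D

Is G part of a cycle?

No

G lies on a cycle iff there is a path from G back to itself.
Exploring from G, it never reaches itself; equivalently, its strongly connected component is a singleton.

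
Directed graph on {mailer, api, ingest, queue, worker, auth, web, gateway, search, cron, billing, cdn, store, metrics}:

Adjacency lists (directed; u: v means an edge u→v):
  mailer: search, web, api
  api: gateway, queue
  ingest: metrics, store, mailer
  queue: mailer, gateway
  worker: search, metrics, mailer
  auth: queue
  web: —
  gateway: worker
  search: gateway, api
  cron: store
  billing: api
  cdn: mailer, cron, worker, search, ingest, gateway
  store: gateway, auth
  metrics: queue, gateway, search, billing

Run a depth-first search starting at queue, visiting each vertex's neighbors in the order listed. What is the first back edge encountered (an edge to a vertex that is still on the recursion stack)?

worker→search

DFS from queue (visiting each vertex's neighbors in the order listed); mark gray on enter, black on exit:
queue gray
  mailer gray
    search gray
      gateway gray
        worker gray
          worker→search: search is gray → back edge
First back edge: worker → search.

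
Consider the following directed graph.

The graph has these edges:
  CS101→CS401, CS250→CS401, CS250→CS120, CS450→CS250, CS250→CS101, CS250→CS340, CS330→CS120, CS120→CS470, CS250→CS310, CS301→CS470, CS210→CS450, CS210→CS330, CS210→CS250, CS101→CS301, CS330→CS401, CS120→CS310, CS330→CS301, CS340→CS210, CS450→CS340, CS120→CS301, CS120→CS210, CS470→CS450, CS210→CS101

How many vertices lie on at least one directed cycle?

9

A vertex is on a directed cycle iff it belongs to a strongly connected component of size ≥ 2 (or has a self-loop).
The vertices on cycles are {CS101, CS120, CS210, CS250, CS301, CS330, CS340, CS450, CS470} — 9 in total.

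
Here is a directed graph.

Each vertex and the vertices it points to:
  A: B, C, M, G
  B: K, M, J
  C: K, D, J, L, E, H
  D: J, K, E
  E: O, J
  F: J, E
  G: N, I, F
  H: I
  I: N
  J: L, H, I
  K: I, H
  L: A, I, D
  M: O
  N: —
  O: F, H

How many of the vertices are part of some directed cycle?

11

A vertex is on a directed cycle iff it belongs to a strongly connected component of size ≥ 2 (or has a self-loop).
The vertices on cycles are {A, B, C, D, E, F, G, J, L, M, O} — 11 in total.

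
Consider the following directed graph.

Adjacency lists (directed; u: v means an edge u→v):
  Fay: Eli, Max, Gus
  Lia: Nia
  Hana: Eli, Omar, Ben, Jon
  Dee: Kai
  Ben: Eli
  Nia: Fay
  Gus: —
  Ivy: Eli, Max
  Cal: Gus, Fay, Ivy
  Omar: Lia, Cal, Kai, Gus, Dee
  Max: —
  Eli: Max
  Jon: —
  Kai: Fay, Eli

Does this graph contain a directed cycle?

No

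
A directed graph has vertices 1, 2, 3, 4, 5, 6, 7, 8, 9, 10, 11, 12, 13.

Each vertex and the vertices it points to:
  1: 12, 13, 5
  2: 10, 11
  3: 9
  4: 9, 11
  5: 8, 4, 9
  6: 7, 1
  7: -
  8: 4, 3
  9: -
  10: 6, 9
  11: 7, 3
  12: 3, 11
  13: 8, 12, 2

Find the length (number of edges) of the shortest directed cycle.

For each vertex v, BFS finds the shortest path from v back to v.
The shortest such closed walk is 6 → 1 → 13 → 2 → 10 → 6, length 5.

5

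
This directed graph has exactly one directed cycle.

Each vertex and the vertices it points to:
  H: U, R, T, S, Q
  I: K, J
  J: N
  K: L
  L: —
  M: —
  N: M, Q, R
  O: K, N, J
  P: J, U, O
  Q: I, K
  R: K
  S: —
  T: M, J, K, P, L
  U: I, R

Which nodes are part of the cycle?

I, J, N, Q

DFS with gray/black marking from J:
J gray
  N gray
    M gray
    M black
    Q gray
      I gray
        K gray
          L gray
          L black
        K black
        I→J: J is gray → back edge
Back edge closes the cycle J → N → Q → I → J; its vertices are {I, J, N, Q}.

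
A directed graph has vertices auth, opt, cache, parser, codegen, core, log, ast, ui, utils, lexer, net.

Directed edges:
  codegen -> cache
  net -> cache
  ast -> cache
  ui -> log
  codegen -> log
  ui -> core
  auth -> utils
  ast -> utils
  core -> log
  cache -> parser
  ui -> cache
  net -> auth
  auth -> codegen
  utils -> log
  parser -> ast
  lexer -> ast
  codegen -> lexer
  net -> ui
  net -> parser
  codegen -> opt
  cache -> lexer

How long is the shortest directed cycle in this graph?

3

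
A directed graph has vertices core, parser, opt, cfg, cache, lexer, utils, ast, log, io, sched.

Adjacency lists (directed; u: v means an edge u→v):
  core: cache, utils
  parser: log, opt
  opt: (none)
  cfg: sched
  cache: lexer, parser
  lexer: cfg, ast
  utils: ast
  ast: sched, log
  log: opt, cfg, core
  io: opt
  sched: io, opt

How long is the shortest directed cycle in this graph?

4

For each vertex v, BFS finds the shortest path from v back to v.
The shortest such closed walk is core → utils → ast → log → core, length 4.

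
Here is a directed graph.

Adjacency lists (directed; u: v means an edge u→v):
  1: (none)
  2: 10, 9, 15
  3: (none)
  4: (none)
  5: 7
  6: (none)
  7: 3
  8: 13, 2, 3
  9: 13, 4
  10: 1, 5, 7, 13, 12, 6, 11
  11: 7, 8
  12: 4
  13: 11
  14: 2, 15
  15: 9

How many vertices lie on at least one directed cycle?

7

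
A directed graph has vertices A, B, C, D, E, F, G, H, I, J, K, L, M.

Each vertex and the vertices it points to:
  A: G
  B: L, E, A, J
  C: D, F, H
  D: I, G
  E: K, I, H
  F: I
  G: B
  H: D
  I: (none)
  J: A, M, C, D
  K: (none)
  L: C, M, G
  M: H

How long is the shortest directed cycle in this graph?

For each vertex v, BFS finds the shortest path from v back to v.
The shortest such closed walk is B → L → G → B, length 3.

3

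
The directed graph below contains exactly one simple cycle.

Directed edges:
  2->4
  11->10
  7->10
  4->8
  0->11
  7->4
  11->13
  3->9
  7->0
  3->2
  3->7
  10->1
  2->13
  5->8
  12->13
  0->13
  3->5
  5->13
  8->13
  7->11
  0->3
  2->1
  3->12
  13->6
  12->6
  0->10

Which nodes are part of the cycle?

0, 3, 7

DFS with gray/black marking from 3:
3 gray
  7 gray
    0 gray
      11 gray
        10 gray
          1 gray
          1 black
        10 black
        13 gray
          6 gray
          6 black
        13 black
      11 black
      0→3: 3 is gray → back edge
Back edge closes the cycle 3 → 7 → 0 → 3; its vertices are {0, 3, 7}.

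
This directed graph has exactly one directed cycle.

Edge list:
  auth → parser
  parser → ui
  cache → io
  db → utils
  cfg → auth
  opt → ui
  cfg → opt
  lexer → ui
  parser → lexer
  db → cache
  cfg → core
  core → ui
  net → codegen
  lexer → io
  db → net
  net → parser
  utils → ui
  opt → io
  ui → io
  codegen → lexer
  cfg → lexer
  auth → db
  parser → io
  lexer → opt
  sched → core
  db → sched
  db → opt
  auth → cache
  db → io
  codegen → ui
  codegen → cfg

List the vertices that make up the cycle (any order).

DFS with gray/black marking from auth:
auth gray
  db gray
    sched gray
      core gray
        ui gray
          io gray
          io black
        ui black
      core black
    sched black
    utils gray
      utils→ui: ui black — skip
    utils black
    db→io: io black — skip
    net gray
      parser gray
        parser→io: io black — skip
        lexer gray
          opt gray
            opt→ui: ui black — skip
            opt→io: io black — skip
          opt black
          lexer→ui: ui black — skip
          lexer→io: io black — skip
        lexer black
        parser→ui: ui black — skip
      parser black
      codegen gray
        cfg gray
          cfg→auth: auth is gray → back edge
Back edge closes the cycle auth → db → net → codegen → cfg → auth; its vertices are {db, cfg, net, auth, codegen}.

db, cfg, net, auth, codegen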